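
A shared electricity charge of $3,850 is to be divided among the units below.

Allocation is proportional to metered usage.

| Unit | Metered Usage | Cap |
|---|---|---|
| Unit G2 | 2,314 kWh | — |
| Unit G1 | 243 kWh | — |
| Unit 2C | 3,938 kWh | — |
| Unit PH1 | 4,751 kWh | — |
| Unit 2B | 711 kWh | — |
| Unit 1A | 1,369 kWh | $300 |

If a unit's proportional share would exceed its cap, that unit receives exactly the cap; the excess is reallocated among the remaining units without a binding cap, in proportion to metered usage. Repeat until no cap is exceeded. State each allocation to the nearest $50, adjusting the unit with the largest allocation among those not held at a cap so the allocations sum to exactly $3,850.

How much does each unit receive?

Metered usage total: 13,326.
Pro-rata shares before constraints: Unit G2 668.54; Unit G1 70.20; Unit 2C 1,137.72; Unit PH1 1,372.61; Unit 2B 205.41; Unit 1A 395.52.
Cap binds for Unit 1A ($300); remaining pool $3,550 reallocated over remaining metered usage 11,957.
Remaining shares: Unit G2 687.02 → $700; Unit G1 72.15 → $50; Unit 2C 1,169.18 → $1,150; Unit PH1 1,410.56 → $1,400; Unit 2B 211.09 → $200.
Rounding difference +$50 applied to Unit PH1 → $1,450.

Unit G2: $700 · Unit G1: $50 · Unit 2C: $1,150 · Unit PH1: $1,450 · Unit 2B: $200 · Unit 1A: $300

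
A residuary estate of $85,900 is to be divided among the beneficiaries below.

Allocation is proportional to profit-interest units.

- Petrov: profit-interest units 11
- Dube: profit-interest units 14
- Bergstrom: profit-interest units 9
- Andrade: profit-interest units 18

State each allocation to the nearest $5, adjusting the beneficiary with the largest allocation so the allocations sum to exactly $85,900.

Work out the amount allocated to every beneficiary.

Sum of profit-interest units: 52.
Raw shares: Petrov 11/52 × $85,900 = 18,171.15; Dube 14/52 × $85,900 = 23,126.92; Bergstrom 9/52 × $85,900 = 14,867.31; Andrade 18/52 × $85,900 = 29,734.62.
After rounding ($5): Petrov $18,170; Dube $23,125; Bergstrom $14,865; Andrade $29,735. Sum = $85,895.
Difference $85,900 − $85,895 = +$5 applied to largest allocation (Andrade): Andrade becomes $29,740.

Petrov: $18,170 · Dube: $23,125 · Bergstrom: $14,865 · Andrade: $29,740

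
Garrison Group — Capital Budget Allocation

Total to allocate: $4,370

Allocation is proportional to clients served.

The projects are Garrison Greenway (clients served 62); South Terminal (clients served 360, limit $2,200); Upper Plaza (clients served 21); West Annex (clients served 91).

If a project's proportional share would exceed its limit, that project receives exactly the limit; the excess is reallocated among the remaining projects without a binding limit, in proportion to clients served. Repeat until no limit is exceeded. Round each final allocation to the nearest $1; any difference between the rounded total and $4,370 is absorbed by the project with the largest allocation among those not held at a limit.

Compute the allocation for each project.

Sum of clients served: 534.
Unconstrained shares: Garrison Greenway 507.38; South Terminal 2,946.07; Upper Plaza 171.85; West Annex 744.70.
Cap binds for South Terminal ($2,200); residual $2,170 reallocated over remaining clients served 174.
Remaining shares: Garrison Greenway 773.22 → $773; Upper Plaza 261.90 → $262; West Annex 1,134.89 → $1,135.

Garrison Greenway: $773 · South Terminal: $2,200 · Upper Plaza: $262 · West Annex: $1,135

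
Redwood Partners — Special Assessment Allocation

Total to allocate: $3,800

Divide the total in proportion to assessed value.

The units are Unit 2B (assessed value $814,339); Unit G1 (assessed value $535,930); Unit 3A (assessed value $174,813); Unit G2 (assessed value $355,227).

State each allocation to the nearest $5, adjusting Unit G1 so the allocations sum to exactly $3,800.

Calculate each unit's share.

Assessed value total: 1,880,309.
Proportional shares: Unit 2B 814,339/1,880,309 × $3,800 = 1,645.73; Unit G1 535,930/1,880,309 × $3,800 = 1,083.08; Unit 3A 174,813/1,880,309 × $3,800 = 353.29; Unit G2 355,227/1,880,309 × $3,800 = 717.89.
At nearest $5: Unit 2B $1,645; Unit G1 $1,085; Unit 3A $355; Unit G2 $720. Sum = $3,805.
Difference $3,800 − $3,805 = −$5 applied to Unit G1: Unit G1 becomes $1,080.

Unit 2B: $1,645; Unit G1: $1,080; Unit 3A: $355; Unit G2: $720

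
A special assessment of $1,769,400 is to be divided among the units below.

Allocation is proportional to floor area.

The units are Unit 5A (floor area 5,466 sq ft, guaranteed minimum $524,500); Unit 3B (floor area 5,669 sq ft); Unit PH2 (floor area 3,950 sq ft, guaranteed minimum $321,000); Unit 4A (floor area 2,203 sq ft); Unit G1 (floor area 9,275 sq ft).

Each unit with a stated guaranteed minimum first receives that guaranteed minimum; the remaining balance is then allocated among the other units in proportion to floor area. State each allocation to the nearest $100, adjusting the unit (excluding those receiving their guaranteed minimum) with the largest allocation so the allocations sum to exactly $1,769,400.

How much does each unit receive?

Unit 5A: $524,500 | Unit 3B: $305,500 | Unit PH2: $321,000 | Unit 4A: $118,700 | Unit G1: $499,700

Fund the minimums — Unit 5A $524,500; Unit PH2 $321,000. Balance $923,900.
Balance split over remaining floor area 17,147: Unit 3B 305,452.21 → $305,500; Unit 4A 118,700.16 → $118,700; Unit G1 499,747.62 → $499,700.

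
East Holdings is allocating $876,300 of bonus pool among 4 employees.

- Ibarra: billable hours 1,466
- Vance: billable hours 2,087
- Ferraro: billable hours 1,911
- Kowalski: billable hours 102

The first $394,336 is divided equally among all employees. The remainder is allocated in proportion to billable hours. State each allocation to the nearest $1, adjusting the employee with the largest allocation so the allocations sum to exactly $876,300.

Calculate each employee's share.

First tranche $394,336 split equally: $98,584 each.
Remainder $481,964 by billable hours (total 5,566): Ibarra 126,942.01 → $126,942; Vance 180,714.85 → $180,715; Ferraro 165,474.88 → $165,475; Kowalski 8,832.25 → $8,832.
Totals: Ibarra $98,584 + $126,942 = $225,526; Vance $98,584 + $180,715 = $279,299; Ferraro $98,584 + $165,475 = $264,059; Kowalski $98,584 + $8,832 = $107,416.

Ibarra: $225,526 | Vance: $279,299 | Ferraro: $264,059 | Kowalski: $107,416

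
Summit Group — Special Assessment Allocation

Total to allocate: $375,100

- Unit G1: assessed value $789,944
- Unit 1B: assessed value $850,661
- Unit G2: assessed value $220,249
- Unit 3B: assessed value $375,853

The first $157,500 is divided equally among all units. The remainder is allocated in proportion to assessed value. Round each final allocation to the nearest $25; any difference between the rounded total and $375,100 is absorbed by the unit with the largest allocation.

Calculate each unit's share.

Equal tier: $157,500 ÷ 4 = $39,375 apiece.
Remainder $217,600 by assessed value (total 2,236,707): Unit G1 76,850.39 → $76,850; Unit 1B 82,757.30 → $82,750; Unit G2 21,427.12 → $21,425; Unit 3B 36,565.19 → $36,575.
Totals: Unit G1 $39,375 + $76,850 = $116,225; Unit 1B $39,375 + $82,750 = $122,125; Unit G2 $39,375 + $21,425 = $60,800; Unit 3B $39,375 + $36,575 = $75,950.

Unit G1: $116,225 | Unit 1B: $122,125 | Unit G2: $60,800 | Unit 3B: $75,950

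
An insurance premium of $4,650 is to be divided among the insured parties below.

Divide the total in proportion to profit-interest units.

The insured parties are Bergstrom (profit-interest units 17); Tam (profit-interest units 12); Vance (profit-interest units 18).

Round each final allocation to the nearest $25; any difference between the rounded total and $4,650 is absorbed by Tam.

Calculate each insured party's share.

Bergstrom: $1,675; Tam: $1,200; Vance: $1,775

Sum of profit-interest units: 47.
Pro-rata amounts: Bergstrom 17/47 × $4,650 = 1,681.91; Tam 12/47 × $4,650 = 1,187.23; Vance 18/47 × $4,650 = 1,780.85.
At nearest $25: Bergstrom $1,675; Tam $1,175; Vance $1,775. Sum = $4,625.
Difference $4,650 − $4,625 = +$25 applied to Tam: Tam becomes $1,200.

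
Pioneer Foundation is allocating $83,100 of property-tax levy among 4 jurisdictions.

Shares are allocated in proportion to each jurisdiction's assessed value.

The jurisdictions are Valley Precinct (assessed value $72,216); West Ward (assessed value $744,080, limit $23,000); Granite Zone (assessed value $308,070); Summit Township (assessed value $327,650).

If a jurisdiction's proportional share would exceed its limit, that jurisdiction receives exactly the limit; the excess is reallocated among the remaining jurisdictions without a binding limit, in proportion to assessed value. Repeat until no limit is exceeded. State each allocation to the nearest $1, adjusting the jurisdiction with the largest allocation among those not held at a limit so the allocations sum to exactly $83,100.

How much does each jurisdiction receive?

Combined assessed value = 1,452,016.
Pro-rata shares before constraints: Valley Precinct 4,132.98; West Ward 42,584.27; Granite Zone 17,631.08; Summit Township 18,751.66.
Held at cap: West Ward ($23,000); balance $60,100 reallocated over remaining assessed value 707,936.
Shares after redistribution: Valley Precinct 6,130.75 → $6,131; Granite Zone 26,153.504 → $26,154; Summit Township 27,815.74 → $27,816.
Rounding difference −$1 applied to Summit Township → $27,815.

Valley Precinct: $6,131 | West Ward: $23,000 | Granite Zone: $26,154 | Summit Township: $27,815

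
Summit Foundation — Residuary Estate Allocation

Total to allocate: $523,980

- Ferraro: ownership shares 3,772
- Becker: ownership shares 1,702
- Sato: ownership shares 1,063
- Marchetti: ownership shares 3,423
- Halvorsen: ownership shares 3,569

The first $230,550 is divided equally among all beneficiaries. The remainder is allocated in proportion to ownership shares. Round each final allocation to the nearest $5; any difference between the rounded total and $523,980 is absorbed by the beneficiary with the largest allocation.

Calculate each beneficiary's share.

Ferraro: $127,920 · Becker: $83,025 · Sato: $69,165 · Marchetti: $120,350 · Halvorsen: $123,520

Equal tier: $230,550 ÷ 5 = $46,110 apiece.
Remainder $293,430 by ownership shares (total 13,529): Ferraro 81,810.77 → $81,810; Becker 36,914.62 → $36,915; Sato 23,055.37 → $23,055; Marchetti 74,241.33 → $74,240; Halvorsen 77,407.91 → $77,410.
Totals: Ferraro $46,110 + $81,810 = $127,920; Becker $46,110 + $36,915 = $83,025; Sato $46,110 + $23,055 = $69,165; Marchetti $46,110 + $74,240 = $120,350; Halvorsen $46,110 + $77,410 = $123,520.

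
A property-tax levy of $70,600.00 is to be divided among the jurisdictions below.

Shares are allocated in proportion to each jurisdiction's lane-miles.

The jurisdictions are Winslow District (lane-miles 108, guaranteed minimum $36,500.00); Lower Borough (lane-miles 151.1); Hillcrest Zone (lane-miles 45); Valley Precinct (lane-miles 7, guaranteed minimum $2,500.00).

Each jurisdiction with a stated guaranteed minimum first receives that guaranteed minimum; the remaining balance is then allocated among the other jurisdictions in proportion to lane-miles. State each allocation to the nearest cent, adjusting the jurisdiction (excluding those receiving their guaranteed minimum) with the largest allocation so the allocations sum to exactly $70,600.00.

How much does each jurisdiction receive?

Winslow District: $36,500.00 · Lower Borough: $24,348.60 · Hillcrest Zone: $7,251.40 · Valley Precinct: $2,500.00

Guaranteed amounts: Winslow District $36,500.00; Valley Precinct $2,500.00. Balance $31,600.00.
Balance split over remaining lane-miles 196.1: Lower Borough 24,348.5977 → $24,348.60; Hillcrest Zone 7,251.4023 → $7,251.40.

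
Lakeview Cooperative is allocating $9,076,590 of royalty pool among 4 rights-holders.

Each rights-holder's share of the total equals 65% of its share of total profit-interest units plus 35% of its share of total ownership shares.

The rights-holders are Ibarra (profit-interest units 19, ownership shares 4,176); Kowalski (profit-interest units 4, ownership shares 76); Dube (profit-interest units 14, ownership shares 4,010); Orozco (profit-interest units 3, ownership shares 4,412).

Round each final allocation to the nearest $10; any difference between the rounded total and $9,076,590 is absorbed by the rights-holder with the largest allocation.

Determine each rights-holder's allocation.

Totals — profit-interest units 40, ownership shares 12,674.
Combined weights (65% profit-interest units + 35% ownership shares): Ibarra 0.4241; Kowalski 0.0671; Dube 0.3382; Orozco 0.1706.
Unrounded shares: Ibarra 3,849,134.10; Kowalski 609,028.16; Dube 3,070,052.37; Orozco 1,548,375.37.
At nearest $10: Ibarra $3,849,130; Kowalski $609,030; Dube $3,070,050; Orozco $1,548,380. Sum = $9,076,590.
No rounding difference to absorb.

Ibarra: $3,849,130; Kowalski: $609,030; Dube: $3,070,050; Orozco: $1,548,380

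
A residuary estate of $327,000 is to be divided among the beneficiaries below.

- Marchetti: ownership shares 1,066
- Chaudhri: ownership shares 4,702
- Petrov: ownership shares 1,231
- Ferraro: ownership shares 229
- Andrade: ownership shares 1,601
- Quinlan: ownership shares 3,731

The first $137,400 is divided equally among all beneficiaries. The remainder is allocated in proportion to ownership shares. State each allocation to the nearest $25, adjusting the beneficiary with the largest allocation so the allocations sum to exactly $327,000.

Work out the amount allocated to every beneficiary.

Marchetti: $39,000; Chaudhri: $93,875; Petrov: $41,475; Ferraro: $26,350; Andrade: $47,075; Quinlan: $79,225

First tranche $137,400 split equally: $22,900 each.
Remainder $189,600 by ownership shares (total 12,560): Marchetti 16,091.85 → $16,100; Chaudhri 70,979.24 → $70,975; Petrov 18,582.61 → $18,575; Ferraro 3,456.88 → $3,450; Andrade 24,167.96 → $24,175; Quinlan 56,321.46 → $56,325.
Totals: Marchetti $22,900 + $16,100 = $39,000; Chaudhri $22,900 + $70,975 = $93,875; Petrov $22,900 + $18,575 = $41,475; Ferraro $22,900 + $3,450 = $26,350; Andrade $22,900 + $24,175 = $47,075; Quinlan $22,900 + $56,325 = $79,225.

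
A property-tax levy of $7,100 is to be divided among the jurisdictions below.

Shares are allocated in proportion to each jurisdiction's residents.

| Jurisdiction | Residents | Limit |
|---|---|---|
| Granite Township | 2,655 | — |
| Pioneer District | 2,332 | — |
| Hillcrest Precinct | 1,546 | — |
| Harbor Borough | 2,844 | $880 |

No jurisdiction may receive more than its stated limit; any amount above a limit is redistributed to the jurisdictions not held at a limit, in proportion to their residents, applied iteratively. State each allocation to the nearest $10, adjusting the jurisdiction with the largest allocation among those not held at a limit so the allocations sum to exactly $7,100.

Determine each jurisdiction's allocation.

Combined residents = 9,377.
Pro-rata shares before constraints: Granite Township 2,010.29; Pioneer District 1,765.72; Hillcrest Precinct 1,170.59; Harbor Borough 2,153.40.
Held at cap: Harbor Borough ($880); remaining pool $6,220 reallocated over remaining residents 6,533.
Shares after redistribution: Granite Township 2,527.80 → $2,530; Pioneer District 2,220.27 → $2,220; Hillcrest Precinct 1,471.93 → $1,470.

Granite Township: $2,530 | Pioneer District: $2,220 | Hillcrest Precinct: $1,470 | Harbor Borough: $880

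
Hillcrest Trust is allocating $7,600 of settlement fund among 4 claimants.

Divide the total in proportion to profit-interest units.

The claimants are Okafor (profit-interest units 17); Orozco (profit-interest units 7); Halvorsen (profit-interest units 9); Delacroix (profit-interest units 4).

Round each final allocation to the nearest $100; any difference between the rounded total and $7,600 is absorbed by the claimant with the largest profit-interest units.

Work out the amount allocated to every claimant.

Sum of profit-interest units: 37.
Unrounded shares: Okafor 17/37 × $7,600 = 3,491.89; Orozco 7/37 × $7,600 = 1,437.84; Halvorsen 9/37 × $7,600 = 1,848.65; Delacroix 4/37 × $7,600 = 821.62.
Rounded to nearest $100: Okafor $3,500; Orozco $1,400; Halvorsen $1,800; Delacroix $800. Sum = $7,500.
Difference $7,600 − $7,500 = +$100 applied to largest profit-interest units (Okafor): Okafor becomes $3,600.

Okafor: $3,600; Orozco: $1,400; Halvorsen: $1,800; Delacroix: $800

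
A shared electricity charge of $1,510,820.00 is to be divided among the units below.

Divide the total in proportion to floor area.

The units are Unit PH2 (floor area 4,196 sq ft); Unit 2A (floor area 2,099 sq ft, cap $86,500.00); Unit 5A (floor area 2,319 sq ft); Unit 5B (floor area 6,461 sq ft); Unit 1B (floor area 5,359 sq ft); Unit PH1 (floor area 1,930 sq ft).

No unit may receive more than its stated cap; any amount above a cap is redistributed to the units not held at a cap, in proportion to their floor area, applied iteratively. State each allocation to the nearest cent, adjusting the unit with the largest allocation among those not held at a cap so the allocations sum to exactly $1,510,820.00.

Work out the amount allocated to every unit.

Sum of floor area: 22,364.
Unconstrained shares: Unit PH2 283,464.5287; Unit 2A 141,799.8202; Unit 5A 156,662.1168; Unit 5B 436,478.6273; Unit 1B 362,032.0327; Unit PH1 130,382.8743.
Cap binds for Unit 2A ($86,500.00); residual $1,424,320.00 reallocated over remaining floor area 20,265.
Redistributed shares: Unit PH2 294,914.7160 → $294,914.72; Unit 5A 162,990.2828 → $162,990.28; Unit 5B 454,109.6235 → $454,109.62; Unit 1B 376,655.8539 → $376,655.85; Unit PH1 135,649.5238 → $135,649.52.
Rounding difference +$0.01 applied to Unit 5B → $454,109.63.

Unit PH2: $294,914.72 · Unit 2A: $86,500.00 · Unit 5A: $162,990.28 · Unit 5B: $454,109.63 · Unit 1B: $376,655.85 · Unit PH1: $135,649.52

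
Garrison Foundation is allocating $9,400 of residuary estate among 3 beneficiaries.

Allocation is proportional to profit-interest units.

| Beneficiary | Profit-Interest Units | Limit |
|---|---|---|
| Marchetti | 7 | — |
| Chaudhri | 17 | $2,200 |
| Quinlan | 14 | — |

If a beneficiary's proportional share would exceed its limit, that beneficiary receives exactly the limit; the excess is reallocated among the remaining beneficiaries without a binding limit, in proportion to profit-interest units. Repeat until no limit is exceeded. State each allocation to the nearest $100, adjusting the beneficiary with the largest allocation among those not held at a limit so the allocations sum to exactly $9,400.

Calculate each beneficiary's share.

Marchetti: $2,400 · Chaudhri: $2,200 · Quinlan: $4,800

Profit-interest units total: 38.
Pro-rata shares before constraints: Marchetti 1,731.58; Chaudhri 4,205.26; Quinlan 3,463.16.
Cap binds for Chaudhri ($2,200); residual $7,200 reallocated over remaining profit-interest units 21.
Shares after redistribution: Marchetti 2,400.00 → $2,400; Quinlan 4,800.00 → $4,800.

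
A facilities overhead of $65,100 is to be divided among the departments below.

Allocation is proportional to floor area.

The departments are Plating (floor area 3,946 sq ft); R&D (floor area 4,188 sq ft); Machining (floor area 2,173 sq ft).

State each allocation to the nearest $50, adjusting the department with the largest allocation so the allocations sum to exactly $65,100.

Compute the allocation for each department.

Floor area total: 10,307.
Raw shares: Plating 3,946/10,307 × $65,100 = 24,923.31; R&D 4,188/10,307 × $65,100 = 26,451.81; Machining 2,173/10,307 × $65,100 = 13,724.88.
At nearest $50: Plating $24,900; R&D $26,450; Machining $13,700. Sum = $65,050.
Difference $65,100 − $65,050 = +$50 applied to largest allocation (R&D): R&D becomes $26,500.

Plating: $24,900 | R&D: $26,500 | Machining: $13,700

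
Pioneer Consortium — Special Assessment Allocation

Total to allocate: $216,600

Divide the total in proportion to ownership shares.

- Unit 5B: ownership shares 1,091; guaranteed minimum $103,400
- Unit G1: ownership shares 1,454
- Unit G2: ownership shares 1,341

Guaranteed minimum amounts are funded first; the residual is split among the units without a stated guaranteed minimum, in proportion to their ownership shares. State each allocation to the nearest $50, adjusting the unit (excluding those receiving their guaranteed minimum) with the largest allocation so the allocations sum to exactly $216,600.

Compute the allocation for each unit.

Unit 5B: $103,400; Unit G1: $58,900; Unit G2: $54,300

Fund the minimums — Unit 5B $103,400. Residual $113,200.
Residual split over remaining ownership shares 2,795: Unit G1 58,888.30 → $58,900; Unit G2 54,311.70 → $54,300.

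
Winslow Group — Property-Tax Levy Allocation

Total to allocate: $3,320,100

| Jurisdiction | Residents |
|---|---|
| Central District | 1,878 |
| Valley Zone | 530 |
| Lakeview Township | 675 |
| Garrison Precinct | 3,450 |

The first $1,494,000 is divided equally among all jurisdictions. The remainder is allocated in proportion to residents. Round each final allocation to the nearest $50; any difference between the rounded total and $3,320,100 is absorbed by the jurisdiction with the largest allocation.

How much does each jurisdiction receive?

Central District: $898,450; Valley Zone: $521,650; Lakeview Township: $562,200; Garrison Precinct: $1,337,800

Equal tier: $1,494,000 ÷ 4 = $373,500 apiece.
Remainder $1,826,100 by residents (total 6,533): Central District 524,937.36 → $524,950; Valley Zone 148,145.26 → $148,150; Lakeview Township 188,675.57 → $188,700; Garrison Precinct 964,341.80 → $964,350.
Rounding difference −$50 on remainder applied to Garrison Precinct.
Totals: Central District $373,500 + $524,950 = $898,450; Valley Zone $373,500 + $148,150 = $521,650; Lakeview Township $373,500 + $188,700 = $562,200; Garrison Precinct $373,500 + $964,300 = $1,337,800.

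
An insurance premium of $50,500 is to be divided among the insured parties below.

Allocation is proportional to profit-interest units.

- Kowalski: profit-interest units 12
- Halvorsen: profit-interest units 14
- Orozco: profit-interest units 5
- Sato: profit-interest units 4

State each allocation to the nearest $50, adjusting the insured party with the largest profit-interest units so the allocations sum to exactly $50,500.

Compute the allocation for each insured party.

Profit-interest units total: 35.
Unrounded shares: Kowalski 12/35 × $50,500 = 17,314.29; Halvorsen 14/35 × $50,500 = 20,200.00; Orozco 5/35 × $50,500 = 7,214.29; Sato 4/35 × $50,500 = 5,771.43.
At nearest $50: Kowalski $17,300; Halvorsen $20,200; Orozco $7,200; Sato $5,750. Sum = $50,450.
Difference $50,500 − $50,450 = +$50 applied to largest profit-interest units (Halvorsen): Halvorsen becomes $20,250.

Kowalski: $17,300; Halvorsen: $20,250; Orozco: $7,200; Sato: $5,750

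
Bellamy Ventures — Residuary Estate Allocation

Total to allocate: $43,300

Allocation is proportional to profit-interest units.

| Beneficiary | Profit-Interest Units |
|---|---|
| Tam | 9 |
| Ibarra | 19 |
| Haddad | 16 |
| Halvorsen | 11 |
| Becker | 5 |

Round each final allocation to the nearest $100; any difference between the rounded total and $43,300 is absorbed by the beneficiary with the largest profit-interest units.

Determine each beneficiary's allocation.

Tam: $6,500 · Ibarra: $13,800 · Haddad: $11,500 · Halvorsen: $7,900 · Becker: $3,600

Total profit-interest units = 60.
Unrounded shares: Tam 9/60 × $43,300 = 6,495.00; Ibarra 19/60 × $43,300 = 13,711.67; Haddad 16/60 × $43,300 = 11,546.67; Halvorsen 11/60 × $43,300 = 7,938.33; Becker 5/60 × $43,300 = 3,608.33.
At nearest $100: Tam $6,500; Ibarra $13,700; Haddad $11,500; Halvorsen $7,900; Becker $3,600. Sum = $43,200.
Difference $43,300 − $43,200 = +$100 applied to largest profit-interest units (Ibarra): Ibarra becomes $13,800.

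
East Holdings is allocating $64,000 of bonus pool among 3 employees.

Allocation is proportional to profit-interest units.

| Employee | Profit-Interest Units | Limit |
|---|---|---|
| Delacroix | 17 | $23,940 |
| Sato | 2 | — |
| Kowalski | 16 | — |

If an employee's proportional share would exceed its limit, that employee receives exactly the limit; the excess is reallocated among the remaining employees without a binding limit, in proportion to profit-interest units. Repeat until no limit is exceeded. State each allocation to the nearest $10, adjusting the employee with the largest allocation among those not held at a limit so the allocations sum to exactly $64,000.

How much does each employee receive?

Total profit-interest units = 35.
Proportional shares (ignoring caps): Delacroix 31,085.71; Sato 3,657.14; Kowalski 29,257.14.
Held at cap: Delacroix ($23,940); remaining pool $40,060 reallocated over remaining profit-interest units 18.
Redistributed shares: Sato 4,451.11 → $4,450; Kowalski 35,608.89 → $35,610.

Delacroix: $23,940; Sato: $4,450; Kowalski: $35,610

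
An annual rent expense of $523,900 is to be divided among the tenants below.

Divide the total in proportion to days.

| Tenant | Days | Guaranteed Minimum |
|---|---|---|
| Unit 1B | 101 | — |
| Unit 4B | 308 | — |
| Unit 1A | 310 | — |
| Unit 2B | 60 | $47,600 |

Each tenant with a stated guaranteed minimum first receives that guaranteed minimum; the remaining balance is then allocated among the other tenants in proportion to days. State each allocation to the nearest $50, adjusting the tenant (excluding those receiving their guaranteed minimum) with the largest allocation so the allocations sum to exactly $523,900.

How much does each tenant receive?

Minimums first: Unit 2B $47,600. Balance $476,300.
Balance split over remaining days 719: Unit 1B 66,907.23 → $66,900; Unit 4B 204,033.94 → $204,050; Unit 1A 205,358.83 → $205,350.

Unit 1B: $66,900 | Unit 4B: $204,050 | Unit 1A: $205,350 | Unit 2B: $47,600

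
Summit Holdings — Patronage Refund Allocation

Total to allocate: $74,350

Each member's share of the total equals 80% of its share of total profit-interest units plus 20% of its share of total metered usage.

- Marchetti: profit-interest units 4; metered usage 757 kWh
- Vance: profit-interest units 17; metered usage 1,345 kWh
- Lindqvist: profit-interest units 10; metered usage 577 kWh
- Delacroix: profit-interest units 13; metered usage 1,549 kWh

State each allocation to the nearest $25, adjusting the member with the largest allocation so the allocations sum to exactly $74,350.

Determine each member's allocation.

Marchetti: $8,075 · Vance: $27,700 · Lindqvist: $15,550 · Delacroix: $23,025

Profit-interest units total 44; metered usage total 4,228.
Composite weights (80% profit-interest units + 20% metered usage): Marchetti 0.1085; Vance 0.3727; Lindqvist 0.2091; Delacroix 0.3096.
Proportional shares: Marchetti 8,069.66; Vance 27,711.31; Lindqvist 15,547.51; Delacroix 23,021.51.
After rounding ($25): Marchetti $8,075; Vance $27,700; Lindqvist $15,550; Delacroix $23,025. Sum = $74,350.
Rounded total matches; no reconciliation needed.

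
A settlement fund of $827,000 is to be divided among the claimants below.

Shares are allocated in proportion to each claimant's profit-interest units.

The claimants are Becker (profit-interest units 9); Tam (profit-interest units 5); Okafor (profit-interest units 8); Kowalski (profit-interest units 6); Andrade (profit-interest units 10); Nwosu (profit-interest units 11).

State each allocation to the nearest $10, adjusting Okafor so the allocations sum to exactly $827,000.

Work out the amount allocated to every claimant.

Combined profit-interest units = 49.
Raw shares: Becker 9/49 × $827,000 = 151,897.96; Tam 5/49 × $827,000 = 84,387.76; Okafor 8/49 × $827,000 = 135,020.41; Kowalski 6/49 × $827,000 = 101,265.31; Andrade 10/49 × $827,000 = 168,775.51; Nwosu 11/49 × $827,000 = 185,653.06.
Rounded to nearest $10: Becker $151,900; Tam $84,390; Okafor $135,020; Kowalski $101,270; Andrade $168,780; Nwosu $185,650. Sum = $827,010.
Difference $827,000 − $827,010 = −$10 applied to Okafor: Okafor becomes $135,010.

Becker: $151,900 | Tam: $84,390 | Okafor: $135,010 | Kowalski: $101,270 | Andrade: $168,780 | Nwosu: $185,650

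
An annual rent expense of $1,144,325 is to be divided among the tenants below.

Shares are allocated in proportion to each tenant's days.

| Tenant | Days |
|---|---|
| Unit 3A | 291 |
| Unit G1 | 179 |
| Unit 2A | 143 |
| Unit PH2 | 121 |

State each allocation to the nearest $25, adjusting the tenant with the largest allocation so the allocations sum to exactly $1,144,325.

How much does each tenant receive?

Unit 3A: $453,650 | Unit G1: $279,075 | Unit 2A: $222,950 | Unit PH2: $188,650

Total days = 734.
Proportional shares: Unit 3A 291/734 × $1,144,325 = 453,676.53; Unit G1 179/734 × $1,144,325 = 279,065.63; Unit 2A 143/734 × $1,144,325 = 222,940.70; Unit PH2 121/734 × $1,144,325 = 188,642.13.
Rounded to nearest $25: Unit 3A $453,675; Unit G1 $279,075; Unit 2A $222,950; Unit PH2 $188,650. Sum = $1,144,350.
Difference $1,144,325 − $1,144,350 = −$25 applied to largest allocation (Unit 3A): Unit 3A becomes $453,650.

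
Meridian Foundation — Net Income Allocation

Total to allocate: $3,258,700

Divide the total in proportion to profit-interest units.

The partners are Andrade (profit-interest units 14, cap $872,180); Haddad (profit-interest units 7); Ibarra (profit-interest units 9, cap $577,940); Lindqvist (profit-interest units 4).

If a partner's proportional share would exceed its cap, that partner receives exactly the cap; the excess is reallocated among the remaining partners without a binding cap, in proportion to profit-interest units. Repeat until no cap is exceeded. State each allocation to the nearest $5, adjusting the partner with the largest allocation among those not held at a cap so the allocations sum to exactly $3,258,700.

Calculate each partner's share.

Andrade: $872,180 · Haddad: $1,150,915 · Ibarra: $577,940 · Lindqvist: $657,665

Combined profit-interest units = 34.
Unconstrained shares: Andrade 1,341,817.65; Haddad 670,908.82; Ibarra 862,597.06; Lindqvist 383,376.47.
Held at cap: Andrade ($872,180), Ibarra ($577,940); balance $1,808,580 reallocated over remaining profit-interest units 11.
Shares after redistribution: Haddad 1,150,914.55 → $1,150,915; Lindqvist 657,665.45 → $657,665.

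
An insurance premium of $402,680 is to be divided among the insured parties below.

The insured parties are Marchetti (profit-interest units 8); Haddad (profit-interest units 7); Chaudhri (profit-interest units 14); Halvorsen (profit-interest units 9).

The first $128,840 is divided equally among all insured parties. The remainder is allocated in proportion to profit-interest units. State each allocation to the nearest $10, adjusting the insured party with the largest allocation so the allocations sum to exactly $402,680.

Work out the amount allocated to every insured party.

Marchetti: $89,860 | Haddad: $82,650 | Chaudhri: $133,100 | Halvorsen: $97,070

Equal tier: $128,840 ÷ 4 = $32,210 apiece.
Remainder $273,840 by profit-interest units (total 38): Marchetti 57,650.53 → $57,650; Haddad 50,444.21 → $50,440; Chaudhri 100,888.42 → $100,890; Halvorsen 64,856.84 → $64,860.
Totals: Marchetti $32,210 + $57,650 = $89,860; Haddad $32,210 + $50,440 = $82,650; Chaudhri $32,210 + $100,890 = $133,100; Halvorsen $32,210 + $64,860 = $97,070.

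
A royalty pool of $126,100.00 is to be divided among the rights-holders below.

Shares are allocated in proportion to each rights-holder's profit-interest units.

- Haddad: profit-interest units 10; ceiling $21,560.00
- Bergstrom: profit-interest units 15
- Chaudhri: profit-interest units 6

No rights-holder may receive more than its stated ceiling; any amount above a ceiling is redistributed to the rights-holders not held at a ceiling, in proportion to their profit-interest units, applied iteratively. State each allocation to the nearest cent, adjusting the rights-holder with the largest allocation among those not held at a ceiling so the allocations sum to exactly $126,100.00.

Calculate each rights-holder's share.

Combined profit-interest units = 31.
Pro-rata shares before constraints: Haddad 40,677.4194; Bergstrom 61,016.1290; Chaudhri 24,406.4516.
Cap binds for Haddad ($21,560.00); residual $104,540.00 reallocated over remaining profit-interest units 21.
Remaining shares: Bergstrom 74,671.4286 → $74,671.43; Chaudhri 29,868.5714 → $29,868.57.

Haddad: $21,560.00 · Bergstrom: $74,671.43 · Chaudhri: $29,868.57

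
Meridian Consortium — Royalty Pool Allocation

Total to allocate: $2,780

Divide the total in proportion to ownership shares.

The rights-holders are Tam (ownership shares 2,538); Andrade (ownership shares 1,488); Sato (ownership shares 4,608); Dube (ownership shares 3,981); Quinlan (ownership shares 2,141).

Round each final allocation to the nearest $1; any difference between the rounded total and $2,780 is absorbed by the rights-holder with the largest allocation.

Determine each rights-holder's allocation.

Ownership shares total: 14,756.
Pro-rata amounts: Tam 2,538/14,756 × $2,780 = 478.15; Andrade 1,488/14,756 × $2,780 = 280.34; Sato 4,608/14,756 × $2,780 = 868.14; Dube 3,981/14,756 × $2,780 = 750.01; Quinlan 2,141/14,756 × $2,780 = 403.36.
After rounding ($1): Tam $478; Andrade $280; Sato $868; Dube $750; Quinlan $403. Sum = $2,779.
Difference $2,780 − $2,779 = +$1 applied to largest allocation (Sato): Sato becomes $869.

Tam: $478 | Andrade: $280 | Sato: $869 | Dube: $750 | Quinlan: $403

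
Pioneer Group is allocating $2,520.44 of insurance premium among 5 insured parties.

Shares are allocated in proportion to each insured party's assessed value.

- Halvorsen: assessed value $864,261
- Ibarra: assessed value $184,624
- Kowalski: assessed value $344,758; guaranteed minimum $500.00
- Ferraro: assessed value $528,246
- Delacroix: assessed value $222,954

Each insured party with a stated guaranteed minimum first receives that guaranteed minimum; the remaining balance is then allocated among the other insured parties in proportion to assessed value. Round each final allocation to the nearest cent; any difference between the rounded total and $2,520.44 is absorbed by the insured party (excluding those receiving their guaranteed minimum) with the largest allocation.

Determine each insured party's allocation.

Halvorsen: $970.06 | Ibarra: $207.22 | Kowalski: $500.00 | Ferraro: $592.91 | Delacroix: $250.25

Minimums first: Kowalski $500.00. Remaining pool $2,020.44.
Remaining pool split over remaining assessed value 1,800,085: Halvorsen 970.0584 → $970.06; Ibarra 207.2245 → $207.22; Ferraro 592.9105 → $592.91; Delacroix 250.2466 → $250.25.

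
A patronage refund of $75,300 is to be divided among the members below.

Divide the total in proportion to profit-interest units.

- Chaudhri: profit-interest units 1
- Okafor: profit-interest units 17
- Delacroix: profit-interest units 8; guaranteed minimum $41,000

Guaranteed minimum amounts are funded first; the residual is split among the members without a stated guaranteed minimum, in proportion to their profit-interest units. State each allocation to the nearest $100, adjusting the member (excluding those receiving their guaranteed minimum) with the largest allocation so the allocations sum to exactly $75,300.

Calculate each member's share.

Chaudhri: $1,900 | Okafor: $32,400 | Delacroix: $41,000

Fund the minimums — Delacroix $41,000. Balance $34,300.
Balance split over remaining profit-interest units 18: Chaudhri 1,905.56 → $1,900; Okafor 32,394.44 → $32,400.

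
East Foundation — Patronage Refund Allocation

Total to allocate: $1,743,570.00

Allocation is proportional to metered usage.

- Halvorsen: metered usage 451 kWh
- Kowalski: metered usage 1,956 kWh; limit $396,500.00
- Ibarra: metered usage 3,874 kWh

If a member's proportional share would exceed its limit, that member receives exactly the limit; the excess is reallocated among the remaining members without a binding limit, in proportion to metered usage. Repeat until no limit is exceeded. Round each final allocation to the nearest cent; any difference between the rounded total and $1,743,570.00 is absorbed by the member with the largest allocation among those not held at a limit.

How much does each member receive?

Combined metered usage = 6,281.
Unconstrained shares: Halvorsen 125,195.0438; Kowalski 542,974.5136; Ibarra 1,075,400.4426.
Held at cap: Kowalski ($396,500.00); residual $1,347,070.00 reallocated over remaining metered usage 4,325.
Remaining shares: Halvorsen 140,469.0335 → $140,469.03; Ibarra 1,206,600.9665 → $1,206,600.97.

Halvorsen: $140,469.03 | Kowalski: $396,500.00 | Ibarra: $1,206,600.97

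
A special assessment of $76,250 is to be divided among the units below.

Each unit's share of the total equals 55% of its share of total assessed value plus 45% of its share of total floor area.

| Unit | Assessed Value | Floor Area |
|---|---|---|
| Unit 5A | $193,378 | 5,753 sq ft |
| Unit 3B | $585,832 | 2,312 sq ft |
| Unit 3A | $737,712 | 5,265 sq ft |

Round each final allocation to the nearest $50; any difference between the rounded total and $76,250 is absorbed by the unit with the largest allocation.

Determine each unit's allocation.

Assessed value total 1,516,922; floor area total 13,330.
Blended shares (55% assessed value + 45% floor area): Unit 5A 0.2643; Unit 3B 0.2905; Unit 3A 0.4452.
Raw shares: Unit 5A 20,154.90; Unit 3B 22,147.45; Unit 3A 33,947.65.
Rounded to nearest $50: Unit 5A $20,150; Unit 3B $22,150; Unit 3A $33,950. Sum = $76,250.
Sum already equals the total — no adjustment.

Unit 5A: $20,150 | Unit 3B: $22,150 | Unit 3A: $33,950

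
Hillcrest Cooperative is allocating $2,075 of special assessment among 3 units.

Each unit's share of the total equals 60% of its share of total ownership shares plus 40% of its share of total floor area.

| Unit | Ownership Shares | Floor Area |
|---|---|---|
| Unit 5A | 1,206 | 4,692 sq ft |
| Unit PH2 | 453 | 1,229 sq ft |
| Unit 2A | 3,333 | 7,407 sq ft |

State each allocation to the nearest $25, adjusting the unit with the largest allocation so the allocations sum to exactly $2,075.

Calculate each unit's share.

Unit 5A: $600 · Unit PH2: $200 · Unit 2A: $1,275

Ownership shares total 4,992; floor area total 13,328.
Blended shares (60% ownership shares + 40% floor area): Unit 5A 0.2858; Unit PH2 0.0913; Unit 2A 0.6229.
Proportional shares: Unit 5A 592.97; Unit PH2 189.51; Unit 2A 1,292.52.
At nearest $25: Unit 5A $600; Unit PH2 $200; Unit 2A $1,300. Sum = $2,100.
Difference $2,075 − $2,100 = −$25 applied to largest allocation (Unit 2A): Unit 2A becomes $1,275.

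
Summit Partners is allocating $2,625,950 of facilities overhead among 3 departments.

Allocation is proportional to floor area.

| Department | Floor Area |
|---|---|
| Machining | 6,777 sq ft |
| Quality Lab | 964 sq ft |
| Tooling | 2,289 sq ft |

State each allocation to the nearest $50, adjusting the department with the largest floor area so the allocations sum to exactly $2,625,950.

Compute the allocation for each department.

Sum of floor area: 10,030.
Unrounded shares: Machining 6,777/10,030 × $2,625,950 = 1,774,283.46; Quality Lab 964/10,030 × $2,625,950 = 252,384.43; Tooling 2,289/10,030 × $2,625,950 = 599,282.11.
Rounded to nearest $50: Machining $1,774,300; Quality Lab $252,400; Tooling $599,300. Sum = $2,626,000.
Difference $2,625,950 − $2,626,000 = −$50 applied to largest floor area (Machining): Machining becomes $1,774,250.

Machining: $1,774,250; Quality Lab: $252,400; Tooling: $599,300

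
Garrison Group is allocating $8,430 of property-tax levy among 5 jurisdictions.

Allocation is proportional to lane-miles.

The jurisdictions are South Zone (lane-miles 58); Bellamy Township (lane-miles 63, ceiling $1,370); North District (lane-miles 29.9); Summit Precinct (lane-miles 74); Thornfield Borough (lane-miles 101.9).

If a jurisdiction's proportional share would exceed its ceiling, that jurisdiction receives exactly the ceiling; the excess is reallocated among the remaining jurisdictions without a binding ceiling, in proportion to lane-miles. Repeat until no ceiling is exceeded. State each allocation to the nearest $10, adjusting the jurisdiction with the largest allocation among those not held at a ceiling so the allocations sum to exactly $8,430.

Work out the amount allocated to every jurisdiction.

South Zone: $1,550; Bellamy Township: $1,370; North District: $800; Summit Precinct: $1,980; Thornfield Borough: $2,730

Combined lane-miles = 326.8.
Unconstrained shares: South Zone 1,496.14; Bellamy Township 1,625.12; North District 771.29; Summit Precinct 1,908.87; Thornfield Borough 2,628.57.
Capped: Bellamy Township ($1,370); remaining pool $7,060 reallocated over remaining lane-miles 263.8.
Remaining shares: South Zone 1,552.24 → $1,550; North District 800.20 → $800; Summit Precinct 1,980.44 → $1,980; Thornfield Borough 2,727.12 → $2,730.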